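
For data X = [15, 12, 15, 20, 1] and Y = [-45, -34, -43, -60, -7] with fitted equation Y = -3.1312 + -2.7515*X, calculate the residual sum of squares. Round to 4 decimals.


Predicted values from Y = -3.1312 + -2.7515*X.
Residuals: [-0.5963, 2.1492, 1.4037, -1.8388, -1.1173].
SSres = 11.5746.

11.5746


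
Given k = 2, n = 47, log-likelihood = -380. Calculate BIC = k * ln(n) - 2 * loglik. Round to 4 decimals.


ln(47) = 3.850148.
k * ln(n) = 2 * 3.850148 = 7.700296.
-2L = 760.
BIC = 7.700296 + 760 = 767.700296, which rounds to 767.7003.

767.7003


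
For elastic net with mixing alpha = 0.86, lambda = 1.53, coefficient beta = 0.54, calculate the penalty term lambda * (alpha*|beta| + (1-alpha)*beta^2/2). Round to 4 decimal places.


L1 component = 0.86 * |0.54| = 0.4644.
L2 component = 0.14 * 0.54^2 / 2 = 0.0204.
Penalty = 1.53 * (0.4644 + 0.0204) = 1.53 * 0.4848 = 0.7418.

0.7418


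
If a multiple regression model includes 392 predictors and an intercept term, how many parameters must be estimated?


Total coefficients = number of predictors + 1 (for the intercept).
= 392 + 1 = 393.

393


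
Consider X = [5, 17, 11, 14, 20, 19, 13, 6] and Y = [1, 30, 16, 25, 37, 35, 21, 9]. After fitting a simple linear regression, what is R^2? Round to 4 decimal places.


Fit the OLS line: b0 = -7.5882, b1 = 2.2353.
SSres = 19.8824.
SStot = 1113.5000.
R^2 = 1 - 19.8824/1113.5000 = 0.9821.

0.9821


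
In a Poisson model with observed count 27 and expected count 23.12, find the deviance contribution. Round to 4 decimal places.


Compute y*ln(y/mu) = 27*ln(27/23.12) = 27*0.155139 = 4.188753.
y - mu = 3.88.
D = 2*(4.188753 - (3.88)) = 0.617506, which rounds to 0.6175.

0.6175


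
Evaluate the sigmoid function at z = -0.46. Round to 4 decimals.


First, exp(0.4600) = 1.5841.
Then sigma(z) = 1/(1 + 1.5841) = 0.3870.

0.3870


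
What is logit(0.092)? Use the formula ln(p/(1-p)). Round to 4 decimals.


Compute the odds: 0.092/0.908 = 0.1013.
Take the natural log: ln(0.1013) = -2.2895.

-2.2895


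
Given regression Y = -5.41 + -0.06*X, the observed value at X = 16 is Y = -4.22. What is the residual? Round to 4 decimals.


Fitted value at X = 16 is yhat = -5.41 + -0.06*16 = -6.3700.
Residual = -4.22 - -6.3700 = 2.1500.

2.1500


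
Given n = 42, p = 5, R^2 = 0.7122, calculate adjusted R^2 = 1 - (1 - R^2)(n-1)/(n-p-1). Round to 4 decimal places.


Plug in: Adj R^2 = 1 - (1 - 0.7122) * 41/36.
= 1 - 0.2878 * 41/36
= 1 - 11.7998 / 36
= 1 - 0.3278 = 0.6722.

0.6722


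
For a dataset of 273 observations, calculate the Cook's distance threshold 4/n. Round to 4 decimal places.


Using the rule of thumb:
Threshold = 4 / 273 = 0.0147.

0.0147


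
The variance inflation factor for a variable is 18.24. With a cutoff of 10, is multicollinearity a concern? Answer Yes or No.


The threshold is 10.
VIF = 18.24 is >= 10.
Multicollinearity indication: Yes.

Yes


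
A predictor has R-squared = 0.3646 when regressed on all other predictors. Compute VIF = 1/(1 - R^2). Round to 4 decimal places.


Denominator: 1 - 0.3646 = 0.6354.
VIF = 1 / 0.6354 = 1.5738.

1.5738


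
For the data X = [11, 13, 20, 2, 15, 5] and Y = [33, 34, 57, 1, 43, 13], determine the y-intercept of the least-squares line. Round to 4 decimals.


The slope is b1 = 3.0550.
Sample means are xbar = 11.0000 and ybar = 30.1667.
Intercept: b0 = 30.1667 - (3.0550)(11.0000) = -3.4388.

-3.4388


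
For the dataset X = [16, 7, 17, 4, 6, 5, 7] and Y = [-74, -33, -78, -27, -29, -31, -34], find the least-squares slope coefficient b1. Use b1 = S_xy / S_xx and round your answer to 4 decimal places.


Calculate xbar = 8.8571, ybar = -43.7143.
S_xx = 170.8571, S_xy = -705.7143.
Using b1 = S_xy / S_xx = -705.7143 / 170.8571, we get b1 = -4.1304.

-4.1304


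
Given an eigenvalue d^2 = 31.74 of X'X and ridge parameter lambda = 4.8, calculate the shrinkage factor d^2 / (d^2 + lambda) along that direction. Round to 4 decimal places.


d^2 + lambda = 31.74 + 4.8 = 36.5400.
Shrinkage factor = 31.74/36.5400 = 0.8686.

0.8686


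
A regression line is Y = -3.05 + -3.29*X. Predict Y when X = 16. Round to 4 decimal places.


Substitute X = 16 into the equation:
Y = -3.05 + -3.29 * 16 = -3.05 + -52.6400 = -55.6900.

-55.6900


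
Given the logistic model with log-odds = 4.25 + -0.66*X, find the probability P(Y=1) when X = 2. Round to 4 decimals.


Compute z = 4.25 + (-0.66)(2) = 2.9300.
exp(-z) = 0.0534.
P = 1/(1 + 0.0534) = 0.9493.

0.9493


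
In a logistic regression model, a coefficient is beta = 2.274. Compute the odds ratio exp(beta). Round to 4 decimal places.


exp(2.274) = 9.7182.
So the odds ratio is 9.7182.

9.7182


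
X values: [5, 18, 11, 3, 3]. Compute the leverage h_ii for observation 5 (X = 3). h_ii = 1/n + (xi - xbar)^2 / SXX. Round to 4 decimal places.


n = 5, xbar = 8.0000.
SXX = sum((xi - xbar)^2) = 168.0000.
h = 1/5 + (3 - 8.0000)^2 / 168.0000 = 0.3488.

0.3488


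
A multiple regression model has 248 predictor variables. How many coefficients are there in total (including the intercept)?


Including the intercept, the model has 248 predictor coefficients + 1 intercept.
Total = 249.

249


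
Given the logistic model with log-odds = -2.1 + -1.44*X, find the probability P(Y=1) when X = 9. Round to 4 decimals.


Linear predictor: z = -2.1 + -1.44 * 9 = -15.0600.
P = 1/(1 + exp(15.0600)) = 1/(1 + 3471162.1174) = 0.0000.

0.0000


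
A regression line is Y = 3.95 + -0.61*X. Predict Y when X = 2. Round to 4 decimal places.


Plug X = 2 into Y = 3.95 + -0.61*X:
Y = 3.95 + -1.2200 = 2.7300.

2.7300


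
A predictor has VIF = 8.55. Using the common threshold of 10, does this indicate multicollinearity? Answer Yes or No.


Check: VIF = 8.55 vs threshold = 10.
Since 8.55 < 10, the answer is No.

No


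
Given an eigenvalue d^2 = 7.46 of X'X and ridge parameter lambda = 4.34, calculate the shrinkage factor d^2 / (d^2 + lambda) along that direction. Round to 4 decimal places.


Compute the denominator: 7.46 + 4.34 = 11.8000.
Shrinkage factor = 7.46 / 11.8000 = 0.6322.

0.6322


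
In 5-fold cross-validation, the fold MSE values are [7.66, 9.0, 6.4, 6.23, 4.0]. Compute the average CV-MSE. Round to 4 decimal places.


Add all fold MSEs: 33.2900.
Divide by k = 5: 33.2900/5 = 6.6580.

6.6580


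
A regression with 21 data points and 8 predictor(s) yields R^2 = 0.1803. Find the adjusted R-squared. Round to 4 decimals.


Adjusted R^2 = 1 - (1 - R^2) * (n-1)/(n-p-1).
(1 - R^2) = 0.8197.
(n-1)/(n-p-1) = 20/12.
(1 - R^2) * (n-1) = 0.8197 * 20 = 16.3940.
Divide by (n-p-1): 16.3940 / 12 = 1.3662.
Adj R^2 = 1 - 1.3662 = -0.3662.

-0.3662


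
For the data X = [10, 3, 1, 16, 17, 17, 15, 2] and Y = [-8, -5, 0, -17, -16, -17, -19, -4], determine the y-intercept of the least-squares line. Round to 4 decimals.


The slope is b1 = -0.9926.
Sample means are xbar = 10.1250 and ybar = -10.7500.
Intercept: b0 = -10.7500 - (-0.9926)(10.1250) = -0.7003.

-0.7003


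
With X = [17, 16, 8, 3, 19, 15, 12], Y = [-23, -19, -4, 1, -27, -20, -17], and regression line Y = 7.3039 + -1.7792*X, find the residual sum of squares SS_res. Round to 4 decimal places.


Predicted values from Y = 7.3039 + -1.7792*X.
Residuals: [-0.0575, 2.1633, 2.9297, -0.9663, -0.4991, -0.6159, -2.9535].
SSres = 23.5516.

23.5516


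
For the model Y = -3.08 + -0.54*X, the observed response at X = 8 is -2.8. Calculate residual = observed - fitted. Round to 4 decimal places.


Fitted value at X = 8 is yhat = -3.08 + -0.54*8 = -7.4000.
Residual = -2.8 - -7.4000 = 4.6000.

4.6000


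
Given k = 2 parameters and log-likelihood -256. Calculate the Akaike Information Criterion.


AIC = 2*2 - 2*(-256).
= 4 + 512 = 516.

516


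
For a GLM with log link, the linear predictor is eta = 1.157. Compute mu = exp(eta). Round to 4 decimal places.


mu = exp(eta) = exp(1.157).
= 3.1804.

3.1804


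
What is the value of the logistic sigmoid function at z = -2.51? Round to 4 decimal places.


Compute exp(2.5100) = 12.3049.
Sigmoid = 1 / (1 + 12.3049) = 1 / 13.3049 = 0.0752.

0.0752


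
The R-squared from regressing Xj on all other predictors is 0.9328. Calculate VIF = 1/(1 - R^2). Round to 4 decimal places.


VIF = 1 / (1 - 0.9328).
= 1 / 0.0672 = 14.8810.

14.8810


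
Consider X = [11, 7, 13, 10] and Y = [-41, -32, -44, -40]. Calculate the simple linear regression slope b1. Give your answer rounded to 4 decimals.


Calculate xbar = 10.2500, ybar = -39.2500.
S_xx = 18.7500, S_xy = -37.7500.
Using b1 = S_xy / S_xx = -37.7500 / 18.7500, we get b1 = -2.0133.

-2.0133


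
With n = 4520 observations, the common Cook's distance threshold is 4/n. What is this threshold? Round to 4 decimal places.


Cook's distance cutoff = 4/n = 4/4520.
= 0.0009.

0.0009


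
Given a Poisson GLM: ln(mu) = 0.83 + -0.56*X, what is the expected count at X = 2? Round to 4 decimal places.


eta = 0.83 + -0.56 * 2 = -0.2900.
mu = exp(-0.2900) = 0.7483.

0.7483


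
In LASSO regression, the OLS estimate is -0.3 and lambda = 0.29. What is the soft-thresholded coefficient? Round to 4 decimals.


Check: |-0.3| = 0.3 vs lambda = 0.29.
Since |beta| > lambda, coefficient = sign(beta)*(|beta| - lambda) = -0.0100.
Soft-thresholded coefficient = -0.0100.

-0.0100


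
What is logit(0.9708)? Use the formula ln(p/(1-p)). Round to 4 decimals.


Compute the odds: 0.9708/0.0292 = 33.2466.
Take the natural log: ln(33.2466) = 3.5040.

3.5040


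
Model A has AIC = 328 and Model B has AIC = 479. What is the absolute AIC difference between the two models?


Absolute difference = |328 - 479| = 151.
The model with lower AIC (A) is preferred.

151


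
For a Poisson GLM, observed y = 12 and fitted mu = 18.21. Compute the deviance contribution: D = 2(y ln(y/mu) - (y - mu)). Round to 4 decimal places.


Compute y*ln(y/mu) = 12*ln(12/18.21) = 12*-0.417064 = -5.004768.
y - mu = -6.21.
D = 2*(-5.004768 - (-6.21)) = 2.410464, which rounds to 2.4105.

2.4105


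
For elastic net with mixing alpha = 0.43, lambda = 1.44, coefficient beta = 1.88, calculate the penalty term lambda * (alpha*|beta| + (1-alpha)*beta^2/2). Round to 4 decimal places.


Compute:
L1 = 0.43 * 1.88 = 0.8084.
L2 = 0.57 * 1.88^2 / 2 = 1.0073.
Penalty = 1.44 * (0.8084 + 1.0073) = 2.6146.

2.6146


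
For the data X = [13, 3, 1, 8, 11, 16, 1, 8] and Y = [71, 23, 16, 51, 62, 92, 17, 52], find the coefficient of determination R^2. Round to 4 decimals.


The fitted line is Y = 10.7203 + 4.8891*X.
SSres = 40.1728, SStot = 5296.0000.
R^2 = 1 - SSres/SStot = 0.9924.

0.9924


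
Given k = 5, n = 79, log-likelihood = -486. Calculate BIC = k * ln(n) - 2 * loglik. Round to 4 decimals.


ln(79) = 4.369448.
k * ln(n) = 5 * 4.369448 = 21.847240.
-2L = 972.
BIC = 21.847240 + 972 = 993.847240, which rounds to 993.8472.

993.8472


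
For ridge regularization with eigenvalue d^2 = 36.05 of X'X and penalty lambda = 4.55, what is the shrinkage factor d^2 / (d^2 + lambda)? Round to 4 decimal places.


Compute the denominator: 36.05 + 4.55 = 40.6000.
Shrinkage factor = 36.05 / 40.6000 = 0.8879.

0.8879


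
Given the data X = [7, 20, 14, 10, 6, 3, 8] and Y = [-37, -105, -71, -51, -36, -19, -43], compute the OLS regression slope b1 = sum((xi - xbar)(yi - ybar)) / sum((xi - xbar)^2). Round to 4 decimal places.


Calculate xbar = 9.7143, ybar = -51.7143.
S_xx = 193.4286, S_xy = -963.4286.
Using b1 = S_xy / S_xx = -963.4286 / 193.4286, we get b1 = -4.9808.

-4.9808


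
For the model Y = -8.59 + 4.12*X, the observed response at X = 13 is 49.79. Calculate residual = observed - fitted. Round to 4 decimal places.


Predicted = -8.59 + 4.12 * 13 = 44.9700.
Residual = 49.79 - 44.9700 = 4.8200.

4.8200


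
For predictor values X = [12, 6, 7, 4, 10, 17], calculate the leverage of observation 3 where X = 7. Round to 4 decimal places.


Mean of X: xbar = 9.3333.
SXX = 111.3333.
For X = 7: h = 1/6 + (7 - 9.3333)^2/111.3333 = 0.2156.

0.2156


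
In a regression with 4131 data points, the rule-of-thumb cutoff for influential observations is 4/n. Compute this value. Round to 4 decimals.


Using the rule of thumb:
Threshold = 4 / 4131 = 0.0010.

0.0010


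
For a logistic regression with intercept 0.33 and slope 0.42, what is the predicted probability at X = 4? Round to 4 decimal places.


Linear predictor: z = 0.33 + 0.42 * 4 = 2.0100.
P = 1/(1 + exp(-2.0100)) = 1/(1 + 0.1340) = 0.8818.

0.8818


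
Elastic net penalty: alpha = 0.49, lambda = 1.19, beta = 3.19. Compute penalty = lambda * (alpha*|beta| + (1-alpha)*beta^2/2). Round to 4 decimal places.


L1 component = 0.49 * |3.19| = 1.5631.
L2 component = 0.51 * 3.19^2 / 2 = 2.5949.
Penalty = 1.19 * (1.5631 + 2.5949) = 1.19 * 4.1580 = 4.9480.

4.9480


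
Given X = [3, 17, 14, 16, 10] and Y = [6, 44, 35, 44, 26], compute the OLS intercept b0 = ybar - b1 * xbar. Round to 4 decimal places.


The slope is b1 = 2.7692.
Sample means are xbar = 12.0000 and ybar = 31.0000.
Intercept: b0 = 31.0000 - (2.7692)(12.0000) = -2.2308.

-2.2308


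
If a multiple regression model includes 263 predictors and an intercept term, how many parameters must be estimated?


Including the intercept, the model has 263 predictor coefficients + 1 intercept.
Total = 264.

264


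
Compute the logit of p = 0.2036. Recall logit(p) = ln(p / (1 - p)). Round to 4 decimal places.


Compute the odds: 0.2036/0.7964 = 0.2557.
Take the natural log: ln(0.2557) = -1.3639.

-1.3639


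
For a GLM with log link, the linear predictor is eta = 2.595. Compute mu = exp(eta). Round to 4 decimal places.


The inverse log link gives:
mu = exp(2.595) = 13.3966.

13.3966


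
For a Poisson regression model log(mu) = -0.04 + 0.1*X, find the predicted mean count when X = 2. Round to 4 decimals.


Linear predictor: eta = -0.04 + (0.1)(2) = 0.1600.
Expected count: mu = exp(0.1600) = 1.1735.

1.1735


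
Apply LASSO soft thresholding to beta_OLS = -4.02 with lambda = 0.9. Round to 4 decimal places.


Absolute value: |-4.02| = 4.02.
Compare to lambda = 0.9.
Since |beta| > lambda, coefficient = sign(beta)*(|beta| - lambda) = -3.1200.

-3.1200


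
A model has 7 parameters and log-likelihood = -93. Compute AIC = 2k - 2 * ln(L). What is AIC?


Compute:
2k = 2*7 = 14.
-2*loglik = -2*(-93) = 186.
AIC = 14 + 186 = 200.

200


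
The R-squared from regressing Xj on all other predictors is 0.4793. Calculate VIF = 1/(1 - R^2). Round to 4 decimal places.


VIF = 1 / (1 - 0.4793).
= 1 / 0.5207 = 1.9205.

1.9205


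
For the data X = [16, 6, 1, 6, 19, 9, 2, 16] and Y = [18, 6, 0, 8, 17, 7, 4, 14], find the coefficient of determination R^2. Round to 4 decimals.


Fit the OLS line: b0 = 0.7793, b1 = 0.9035.
SSres = 21.8246.
SStot = 289.5000.
R^2 = 1 - 21.8246/289.5000 = 0.9246.

0.9246


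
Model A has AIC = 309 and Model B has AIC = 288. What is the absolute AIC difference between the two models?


Absolute difference = |309 - 288| = 21.
The model with lower AIC (B) is preferred.

21


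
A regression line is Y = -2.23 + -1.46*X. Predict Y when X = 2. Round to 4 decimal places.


Substitute X = 2 into the equation:
Y = -2.23 + -1.46 * 2 = -2.23 + -2.9200 = -5.1500.

-5.1500


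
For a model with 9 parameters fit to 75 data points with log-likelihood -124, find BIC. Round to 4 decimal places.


Compute k*ln(n) = 9*ln(75) = 9*4.317488 = 38.857392.
Then -2*loglik = 248.
BIC = 38.857392 + 248 = 286.857392, which rounds to 286.8574.

286.8574


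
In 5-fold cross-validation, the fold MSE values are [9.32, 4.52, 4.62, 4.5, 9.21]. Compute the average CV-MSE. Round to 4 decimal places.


Add all fold MSEs: 32.1700.
Divide by k = 5: 32.1700/5 = 6.4340.

6.4340


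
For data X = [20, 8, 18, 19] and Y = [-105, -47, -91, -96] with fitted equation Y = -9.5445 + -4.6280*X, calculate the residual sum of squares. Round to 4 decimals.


Predicted values from Y = -9.5445 + -4.6280*X.
Residuals: [-2.8955, -0.4315, 1.8485, 1.4765].
SSres = 14.1671.

14.1671


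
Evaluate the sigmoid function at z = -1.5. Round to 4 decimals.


exp(1.5000) = 4.4817.
1 + exp(-z) = 5.4817.
sigmoid = 1/5.4817 = 0.1824.

0.1824


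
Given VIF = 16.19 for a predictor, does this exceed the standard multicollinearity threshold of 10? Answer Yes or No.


The threshold is 10.
VIF = 16.19 is >= 10.
Multicollinearity indication: Yes.

Yes


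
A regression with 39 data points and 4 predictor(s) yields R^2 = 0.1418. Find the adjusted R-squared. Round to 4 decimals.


Using the formula:
(1 - 0.1418) = 0.8582.
Multiply by 38/34: 0.8582 * 38 = 32.6116, then 32.6116 / 34 = 0.9592.
Adj R^2 = 1 - 0.9592 = 0.0408.

0.0408


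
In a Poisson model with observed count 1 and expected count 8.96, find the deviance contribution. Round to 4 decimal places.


Compute y*ln(y/mu) = 1*ln(1/8.96) = 1*-2.192770 = -2.192770.
y - mu = -7.96.
D = 2*(-2.192770 - (-7.96)) = 11.534460, which rounds to 11.5345.

11.5345


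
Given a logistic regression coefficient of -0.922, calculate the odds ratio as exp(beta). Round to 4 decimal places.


The odds ratio is computed as:
OR = e^(-0.922) = 0.3977.

0.3977


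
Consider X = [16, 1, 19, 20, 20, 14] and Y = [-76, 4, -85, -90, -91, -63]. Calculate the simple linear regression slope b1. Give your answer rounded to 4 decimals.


Calculate xbar = 15.0000, ybar = -66.8333.
S_xx = 264.0000, S_xy = -1314.0000.
Using b1 = S_xy / S_xx = -1314.0000 / 264.0000, we get b1 = -4.9773.

-4.9773


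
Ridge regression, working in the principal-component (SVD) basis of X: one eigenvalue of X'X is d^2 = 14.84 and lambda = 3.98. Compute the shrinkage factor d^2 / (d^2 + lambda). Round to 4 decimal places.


Denominator = d^2 + lambda = 14.84 + 3.98 = 18.8200.
Shrinkage = 14.84 / 18.8200 = 0.7885.

0.7885


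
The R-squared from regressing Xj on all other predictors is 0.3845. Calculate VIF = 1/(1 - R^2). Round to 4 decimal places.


Denominator: 1 - 0.3845 = 0.6155.
VIF = 1 / 0.6155 = 1.6247.

1.6247


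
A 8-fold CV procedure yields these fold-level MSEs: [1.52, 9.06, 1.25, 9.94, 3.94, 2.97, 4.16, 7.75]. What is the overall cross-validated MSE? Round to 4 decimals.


Total MSE across folds = 40.5900.
CV-MSE = 40.5900/8 = 5.0738.

5.0738


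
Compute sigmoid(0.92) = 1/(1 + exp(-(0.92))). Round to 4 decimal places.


First, exp(-0.9200) = 0.3985.
Then sigma(z) = 1/(1 + 0.3985) = 0.7150.

0.7150


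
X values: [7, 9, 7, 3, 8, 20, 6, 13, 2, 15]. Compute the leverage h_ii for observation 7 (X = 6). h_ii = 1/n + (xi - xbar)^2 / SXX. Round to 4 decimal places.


Mean of X: xbar = 9.0000.
SXX = 276.0000.
For X = 6: h = 1/10 + (6 - 9.0000)^2/276.0000 = 0.1326.

0.1326


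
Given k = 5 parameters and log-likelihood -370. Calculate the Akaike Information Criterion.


AIC = 2k - 2*loglik = 2(5) - 2(-370).
= 10 + 740 = 750.

750


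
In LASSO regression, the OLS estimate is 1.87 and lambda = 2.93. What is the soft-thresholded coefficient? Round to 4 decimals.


Check: |1.87| = 1.87 vs lambda = 2.93.
Since |beta| <= lambda, the coefficient is set to 0.
Soft-thresholded coefficient = 0.0000.

0.0000


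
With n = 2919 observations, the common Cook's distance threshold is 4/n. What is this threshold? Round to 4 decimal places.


Using the rule of thumb:
Threshold = 4 / 2919 = 0.0014.

0.0014


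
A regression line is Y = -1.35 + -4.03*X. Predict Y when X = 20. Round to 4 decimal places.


Predicted value:
Y = -1.35 + (-4.03)(20) = -1.35 + -80.6000 = -81.9500.

-81.9500


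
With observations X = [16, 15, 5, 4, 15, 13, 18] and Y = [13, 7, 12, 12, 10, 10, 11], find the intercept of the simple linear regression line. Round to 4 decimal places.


First find the slope: b1 = -0.1223.
Means: xbar = 12.2857, ybar = 10.7143.
b0 = ybar - b1 * xbar = 10.7143 - -0.1223 * 12.2857 = 12.2165.

12.2165


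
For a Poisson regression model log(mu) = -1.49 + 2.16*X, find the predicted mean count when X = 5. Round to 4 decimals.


Linear predictor: eta = -1.49 + (2.16)(5) = 9.3100.
Expected count: mu = exp(9.3100) = 11047.9481.

11047.9481


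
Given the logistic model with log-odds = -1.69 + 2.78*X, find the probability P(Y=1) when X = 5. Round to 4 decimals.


Compute z = -1.69 + (2.78)(5) = 12.2100.
exp(-z) = 0.0000.
P = 1/(1 + 0.0000) = 1.0000.

1.0000


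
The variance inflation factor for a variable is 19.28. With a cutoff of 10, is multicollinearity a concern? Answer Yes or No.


The threshold is 10.
VIF = 19.28 is >= 10.
Multicollinearity indication: Yes.

Yes


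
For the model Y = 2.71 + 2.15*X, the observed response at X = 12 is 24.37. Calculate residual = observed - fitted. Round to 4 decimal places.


Predicted = 2.71 + 2.15 * 12 = 28.5100.
Residual = 24.37 - 28.5100 = -4.1400.

-4.1400


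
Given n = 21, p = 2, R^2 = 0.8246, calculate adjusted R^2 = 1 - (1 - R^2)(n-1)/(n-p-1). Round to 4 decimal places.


Plug in: Adj R^2 = 1 - (1 - 0.8246) * 20/18.
= 1 - 0.1754 * 20/18
= 1 - 3.5080 / 18
= 1 - 0.1949 = 0.8051.

0.8051


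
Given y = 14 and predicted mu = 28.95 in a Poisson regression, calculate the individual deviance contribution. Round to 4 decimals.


y/mu = 14/28.95 = 0.483592 (approx.), and ln(14/28.95) = -0.726513.
y * ln(y/mu) = 14 * -0.726513 = -10.171182.
y - mu = -14.95.
D = 2 * (-10.171182 - -14.95) = 9.557636, which rounds to 9.5576.

9.5576


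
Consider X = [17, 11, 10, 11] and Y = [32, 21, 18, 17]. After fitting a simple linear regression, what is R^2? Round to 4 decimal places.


Fit the OLS line: b0 = -3.4959, b1 = 2.0813.
SSres = 8.7967.
SStot = 142.0000.
R^2 = 1 - 8.7967/142.0000 = 0.9381.

0.9381


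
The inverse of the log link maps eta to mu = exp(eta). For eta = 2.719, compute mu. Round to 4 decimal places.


The inverse log link gives:
mu = exp(2.719) = 15.1651.

15.1651


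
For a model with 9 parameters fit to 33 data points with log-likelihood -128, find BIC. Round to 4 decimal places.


Compute k*ln(n) = 9*ln(33) = 9*3.496508 = 31.468572.
Then -2*loglik = 256.
BIC = 31.468572 + 256 = 287.468572, which rounds to 287.4686.

287.4686


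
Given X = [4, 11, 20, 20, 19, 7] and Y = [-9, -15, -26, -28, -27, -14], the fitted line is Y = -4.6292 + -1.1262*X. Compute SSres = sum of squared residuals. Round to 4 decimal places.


For each point, residual = actual - predicted.
Residuals: [0.1340, 2.0174, 1.1532, -0.8468, -0.9730, -1.4874].
Sum of squared residuals = 9.2939.

9.2939


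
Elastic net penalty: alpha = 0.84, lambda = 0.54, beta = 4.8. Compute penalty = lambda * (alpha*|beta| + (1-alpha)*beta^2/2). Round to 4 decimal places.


L1 component = 0.84 * |4.8| = 4.0320.
L2 component = 0.16 * 4.8^2 / 2 = 1.8432.
Penalty = 0.54 * (4.0320 + 1.8432) = 0.54 * 5.8752 = 3.1726.

3.1726


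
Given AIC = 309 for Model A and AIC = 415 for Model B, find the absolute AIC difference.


|AIC_A - AIC_B| = |309 - 415| = 106.
Model A is preferred (lower AIC).

106


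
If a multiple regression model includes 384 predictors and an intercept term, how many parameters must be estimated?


Each predictor gets one coefficient, plus one intercept.
Total parameters = 384 + 1 = 385.

385


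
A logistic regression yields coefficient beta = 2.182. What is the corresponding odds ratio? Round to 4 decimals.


exp(2.182) = 8.8640.
So the odds ratio is 8.8640.

8.8640


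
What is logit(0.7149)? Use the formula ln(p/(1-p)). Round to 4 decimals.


1 - p = 0.2851.
p/(1-p) = 2.5075.
logit = ln(2.5075) = 0.9193.

0.9193


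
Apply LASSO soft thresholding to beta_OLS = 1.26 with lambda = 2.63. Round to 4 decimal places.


Absolute value: |1.26| = 1.26.
Compare to lambda = 2.63.
Since |beta| <= lambda, the coefficient is set to 0.

0.0000


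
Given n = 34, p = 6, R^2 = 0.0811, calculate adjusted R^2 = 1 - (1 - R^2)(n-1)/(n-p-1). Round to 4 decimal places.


Using the formula:
(1 - 0.0811) = 0.9189.
Multiply by 33/27: 0.9189 * 33 = 30.3237, then 30.3237 / 27 = 1.1231.
Adj R^2 = 1 - 1.1231 = -0.1231.

-0.1231


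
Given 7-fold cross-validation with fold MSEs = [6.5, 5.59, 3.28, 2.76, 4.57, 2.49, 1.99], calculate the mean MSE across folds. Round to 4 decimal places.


Add all fold MSEs: 27.1800.
Divide by k = 7: 27.1800/7 = 3.8829.

3.8829


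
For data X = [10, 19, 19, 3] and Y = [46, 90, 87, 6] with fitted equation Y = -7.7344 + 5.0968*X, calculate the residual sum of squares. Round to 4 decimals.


For each point, residual = actual - predicted.
Residuals: [2.7664, 0.8952, -2.1048, -1.5560].
Sum of squared residuals = 15.3057.

15.3057


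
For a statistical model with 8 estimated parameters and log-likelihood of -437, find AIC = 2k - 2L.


Compute:
2k = 2*8 = 16.
-2*loglik = -2*(-437) = 874.
AIC = 16 + 874 = 890.

890


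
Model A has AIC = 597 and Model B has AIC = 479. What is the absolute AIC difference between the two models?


|AIC_A - AIC_B| = |597 - 479| = 118.
Model B is preferred (lower AIC).

118


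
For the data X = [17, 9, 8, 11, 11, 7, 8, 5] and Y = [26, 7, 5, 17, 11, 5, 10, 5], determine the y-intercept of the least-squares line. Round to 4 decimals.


Compute b1 = 1.9130 from the OLS formula.
With xbar = 9.5000 and ybar = 10.7500, the intercept is:
b0 = 10.7500 - 1.9130 * 9.5000 = -7.4239.

-7.4239


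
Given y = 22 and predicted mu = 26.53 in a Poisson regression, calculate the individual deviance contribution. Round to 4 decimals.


First: ln(22/26.53) = -0.187234.
Then: 22 * -0.187234 = -4.119148.
y - mu = 22 - 26.53 = -4.53.
D = 2(-4.119148 - -4.53) = 0.821704, which rounds to 0.8217.

0.8217


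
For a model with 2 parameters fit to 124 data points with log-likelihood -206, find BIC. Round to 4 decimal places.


ln(124) = 4.820282.
k * ln(n) = 2 * 4.820282 = 9.640564.
-2L = 412.
BIC = 9.640564 + 412 = 421.640564, which rounds to 421.6406.

421.6406


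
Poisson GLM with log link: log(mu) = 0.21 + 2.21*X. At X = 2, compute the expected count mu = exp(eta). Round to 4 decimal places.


Linear predictor: eta = 0.21 + (2.21)(2) = 4.6300.
Expected count: mu = exp(4.6300) = 102.5141.

102.5141


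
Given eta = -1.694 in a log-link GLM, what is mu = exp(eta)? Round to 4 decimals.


mu = exp(eta) = exp(-1.694).
= 0.1838.

0.1838


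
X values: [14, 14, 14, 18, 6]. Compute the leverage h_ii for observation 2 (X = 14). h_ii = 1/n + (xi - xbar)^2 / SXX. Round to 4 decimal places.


Compute xbar = 13.2000 with n = 5 observations.
SXX = 76.8000.
Leverage = 1/5 + (14 - 13.2000)^2/76.8000 = 0.2083.

0.2083


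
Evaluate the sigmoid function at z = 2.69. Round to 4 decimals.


exp(-2.6900) = 0.0679.
1 + exp(-z) = 1.0679.
sigmoid = 1/1.0679 = 0.9364.

0.9364


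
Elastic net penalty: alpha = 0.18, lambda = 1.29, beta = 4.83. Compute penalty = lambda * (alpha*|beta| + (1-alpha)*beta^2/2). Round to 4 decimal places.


alpha * |beta| = 0.18 * 4.83 = 0.8694.
(1-alpha) * beta^2/2 = 0.82 * 23.3289/2 = 9.5648.
Total = 1.29 * (0.8694 + 9.5648) = 13.4602.

13.4602


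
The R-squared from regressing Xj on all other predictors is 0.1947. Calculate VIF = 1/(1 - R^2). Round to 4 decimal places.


Denominator: 1 - 0.1947 = 0.8053.
VIF = 1 / 0.8053 = 1.2418.

1.2418


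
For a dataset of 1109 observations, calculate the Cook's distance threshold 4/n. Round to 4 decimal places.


Using the rule of thumb:
Threshold = 4 / 1109 = 0.0036.

0.0036


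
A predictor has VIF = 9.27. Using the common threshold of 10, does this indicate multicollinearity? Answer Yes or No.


Check: VIF = 9.27 vs threshold = 10.
Since 9.27 < 10, the answer is No.

No


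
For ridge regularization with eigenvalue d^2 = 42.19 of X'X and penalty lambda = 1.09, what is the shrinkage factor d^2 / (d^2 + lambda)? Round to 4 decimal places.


Denominator = d^2 + lambda = 42.19 + 1.09 = 43.2800.
Shrinkage = 42.19 / 43.2800 = 0.9748.

0.9748


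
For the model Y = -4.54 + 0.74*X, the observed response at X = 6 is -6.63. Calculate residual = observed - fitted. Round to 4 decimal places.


Predicted = -4.54 + 0.74 * 6 = -0.1000.
Residual = -6.63 - -0.1000 = -6.5300.

-6.5300


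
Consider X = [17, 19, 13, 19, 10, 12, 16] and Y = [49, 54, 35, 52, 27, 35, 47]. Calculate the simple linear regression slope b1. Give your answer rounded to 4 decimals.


First compute the means: xbar = 15.1429, ybar = 42.7143.
Then S_xx = sum((xi - xbar)^2) = 74.8571.
S_xy = sum((xi - xbar)(yi - ybar)) = 216.2857.
b1 = S_xy / S_xx = 216.2857 / 74.8571 = 2.8893.

2.8893


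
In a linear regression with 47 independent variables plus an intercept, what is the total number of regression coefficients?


Including the intercept, the model has 47 predictor coefficients + 1 intercept.
Total = 48.

48


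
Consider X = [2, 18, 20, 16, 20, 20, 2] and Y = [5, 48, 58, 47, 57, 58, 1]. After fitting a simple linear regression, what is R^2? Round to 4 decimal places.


After computing the OLS fit (b0=-2.9918, b1=3.0096):
SSres = 22.8187, SStot = 3790.8571.
R^2 = 1 - 22.8187/3790.8571 = 0.9940.

0.9940


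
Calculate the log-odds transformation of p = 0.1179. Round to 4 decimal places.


The odds are p/(1-p) = 0.1179 / 0.8821 = 0.1337.
logit(p) = ln(0.1337) = -2.0125.

-2.0125


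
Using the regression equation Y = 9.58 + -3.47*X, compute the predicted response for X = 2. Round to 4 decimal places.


Substitute X = 2 into the equation:
Y = 9.58 + -3.47 * 2 = 9.58 + -6.9400 = 2.6400.

2.6400


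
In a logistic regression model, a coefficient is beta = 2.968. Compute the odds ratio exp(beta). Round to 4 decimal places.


The odds ratio is computed as:
OR = e^(2.968) = 19.4530.

19.4530


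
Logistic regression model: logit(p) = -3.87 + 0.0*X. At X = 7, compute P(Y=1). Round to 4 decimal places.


z = -3.87 + 0.0 * 7 = -3.8700.
Sigmoid: P = 1 / (1 + exp(3.8700)) = 0.0204.

0.0204


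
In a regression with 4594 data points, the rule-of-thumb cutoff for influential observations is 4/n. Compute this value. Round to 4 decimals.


The threshold is 4/n.
4/4594 = 0.0009.

0.0009


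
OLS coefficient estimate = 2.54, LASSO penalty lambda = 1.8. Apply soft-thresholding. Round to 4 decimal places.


|beta_OLS| = 2.54.
lambda = 1.8.
Since |beta| > lambda, coefficient = sign(beta)*(|beta| - lambda) = 0.7400.
Result = 0.7400.

0.7400


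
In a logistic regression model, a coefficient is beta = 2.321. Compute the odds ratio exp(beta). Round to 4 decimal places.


Odds ratio = exp(beta) = exp(2.321).
= 10.1859.

10.1859


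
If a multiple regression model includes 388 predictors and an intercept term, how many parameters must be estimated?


Each predictor gets one coefficient, plus one intercept.
Total parameters = 388 + 1 = 389.

389


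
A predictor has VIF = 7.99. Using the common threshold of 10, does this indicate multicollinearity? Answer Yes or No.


Compare VIF = 7.99 to the threshold of 10.
7.99 < 10, so the answer is No.

No


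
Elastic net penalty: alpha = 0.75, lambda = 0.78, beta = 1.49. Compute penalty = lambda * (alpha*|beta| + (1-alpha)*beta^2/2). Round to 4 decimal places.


L1 component = 0.75 * |1.49| = 1.1175.
L2 component = 0.25 * 1.49^2 / 2 = 0.2775.
Penalty = 0.78 * (1.1175 + 0.2775) = 0.78 * 1.3950 = 1.0881.

1.0881


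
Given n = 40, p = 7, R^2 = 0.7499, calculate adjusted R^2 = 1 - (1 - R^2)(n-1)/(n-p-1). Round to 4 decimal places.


Adjusted R^2 = 1 - (1 - R^2) * (n-1)/(n-p-1).
(1 - R^2) = 0.2501.
(n-1)/(n-p-1) = 39/32.
(1 - R^2) * (n-1) = 0.2501 * 39 = 9.7539.
Divide by (n-p-1): 9.7539 / 32 = 0.3048.
Adj R^2 = 1 - 0.3048 = 0.6952.

0.6952


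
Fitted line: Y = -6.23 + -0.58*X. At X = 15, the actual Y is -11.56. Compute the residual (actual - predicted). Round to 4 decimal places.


Compute yhat = -6.23 + (-0.58)(15) = -14.9300.
Residual = actual - predicted = -11.56 - -14.9300 = 3.3700.

3.3700


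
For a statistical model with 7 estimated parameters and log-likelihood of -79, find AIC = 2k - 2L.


AIC = 2k - 2*loglik = 2(7) - 2(-79).
= 14 + 158 = 172.

172


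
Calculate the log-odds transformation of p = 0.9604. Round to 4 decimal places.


Compute the odds: 0.9604/0.0396 = 24.2525.
Take the natural log: ln(24.2525) = 3.1885.

3.1885


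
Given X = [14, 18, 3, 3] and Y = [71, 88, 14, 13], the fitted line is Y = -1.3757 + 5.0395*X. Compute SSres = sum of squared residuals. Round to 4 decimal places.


Compute predicted values, then residuals = yi - yhat_i.
Residuals: [1.8227, -1.3353, 0.2572, -0.7428].
SSres = sum(residual^2) = 5.7232.

5.7232


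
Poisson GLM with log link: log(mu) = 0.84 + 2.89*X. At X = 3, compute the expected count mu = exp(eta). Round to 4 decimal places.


Linear predictor: eta = 0.84 + (2.89)(3) = 9.5100.
Expected count: mu = exp(9.5100) = 13493.9943.

13493.9943


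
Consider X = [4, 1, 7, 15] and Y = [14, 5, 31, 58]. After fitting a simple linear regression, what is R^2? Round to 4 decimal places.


Fit the OLS line: b0 = 0.9931, b1 = 3.8529.
SSres = 15.6460.
SStot = 1630.0000.
R^2 = 1 - 15.6460/1630.0000 = 0.9904.

0.9904


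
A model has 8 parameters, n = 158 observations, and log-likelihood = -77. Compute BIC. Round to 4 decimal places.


ln(158) = 5.062595.
k * ln(n) = 8 * 5.062595 = 40.500760.
-2L = 154.
BIC = 40.500760 + 154 = 194.500760, which rounds to 194.5008.

194.5008


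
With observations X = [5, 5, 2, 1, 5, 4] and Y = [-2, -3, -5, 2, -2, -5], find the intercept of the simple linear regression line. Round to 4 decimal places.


The slope is b1 = -0.5217.
Sample means are xbar = 3.6667 and ybar = -2.5000.
Intercept: b0 = -2.5000 - (-0.5217)(3.6667) = -0.5870.

-0.5870


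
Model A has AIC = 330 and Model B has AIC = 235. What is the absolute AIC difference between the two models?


Compute |330 - 235| = 95.
Model B has the smaller AIC.

95


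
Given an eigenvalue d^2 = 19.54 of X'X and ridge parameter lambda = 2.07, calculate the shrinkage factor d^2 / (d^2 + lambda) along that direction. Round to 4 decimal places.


d^2 + lambda = 19.54 + 2.07 = 21.6100.
Shrinkage factor = 19.54/21.6100 = 0.9042.

0.9042


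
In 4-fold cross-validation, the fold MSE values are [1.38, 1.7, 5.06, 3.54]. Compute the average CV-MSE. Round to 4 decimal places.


Add all fold MSEs: 11.6800.
Divide by k = 4: 11.6800/4 = 2.9200.

2.9200


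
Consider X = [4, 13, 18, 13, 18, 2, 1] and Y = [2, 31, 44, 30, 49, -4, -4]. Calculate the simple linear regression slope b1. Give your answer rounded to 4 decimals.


First compute the means: xbar = 9.8571, ybar = 21.1429.
Then S_xx = sum((xi - xbar)^2) = 326.8571.
S_xy = sum((xi - xbar)(yi - ybar)) = 1004.1429.
b1 = S_xy / S_xx = 1004.1429 / 326.8571 = 3.0721.

3.0721


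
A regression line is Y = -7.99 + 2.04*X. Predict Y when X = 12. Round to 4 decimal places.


Predicted value:
Y = -7.99 + (2.04)(12) = -7.99 + 24.4800 = 16.4900.

16.4900


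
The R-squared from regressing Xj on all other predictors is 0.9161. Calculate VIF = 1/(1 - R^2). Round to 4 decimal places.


VIF = 1 / (1 - 0.9161).
= 1 / 0.0839 = 11.9190.

11.9190


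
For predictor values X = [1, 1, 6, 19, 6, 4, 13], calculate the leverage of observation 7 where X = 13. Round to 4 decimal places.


Compute xbar = 7.1429 with n = 7 observations.
SXX = 262.8571.
Leverage = 1/7 + (13 - 7.1429)^2/262.8571 = 0.2734.

0.2734


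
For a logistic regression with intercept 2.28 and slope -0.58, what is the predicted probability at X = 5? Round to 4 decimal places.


z = 2.28 + -0.58 * 5 = -0.6200.
Sigmoid: P = 1 / (1 + exp(0.6200)) = 0.3498.

0.3498


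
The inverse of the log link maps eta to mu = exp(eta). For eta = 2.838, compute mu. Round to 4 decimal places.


The inverse log link gives:
mu = exp(2.838) = 17.0816.

17.0816


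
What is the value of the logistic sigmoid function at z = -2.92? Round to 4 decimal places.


Compute exp(2.9200) = 18.5413.
Sigmoid = 1 / (1 + 18.5413) = 1 / 19.5413 = 0.0512.

0.0512


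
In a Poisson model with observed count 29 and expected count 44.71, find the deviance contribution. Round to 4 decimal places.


First: ln(29/44.71) = -0.432901.
Then: 29 * -0.432901 = -12.554129.
y - mu = 29 - 44.71 = -15.71.
D = 2(-12.554129 - -15.71) = 6.311742, which rounds to 6.3117.

6.3117


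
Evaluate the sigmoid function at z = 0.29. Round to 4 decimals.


Compute exp(-0.2900) = 0.7483.
Sigmoid = 1 / (1 + 0.7483) = 1 / 1.7483 = 0.5720.

0.5720


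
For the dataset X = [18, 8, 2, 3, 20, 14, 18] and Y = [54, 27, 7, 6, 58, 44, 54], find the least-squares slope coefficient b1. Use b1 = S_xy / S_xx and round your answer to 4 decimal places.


First compute the means: xbar = 11.8571, ybar = 35.7143.
Then S_xx = sum((xi - xbar)^2) = 336.8571.
S_xy = sum((xi - xbar)(yi - ybar)) = 1003.7143.
b1 = S_xy / S_xx = 1003.7143 / 336.8571 = 2.9796.

2.9796


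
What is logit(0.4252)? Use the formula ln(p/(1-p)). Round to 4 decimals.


The odds are p/(1-p) = 0.4252 / 0.5748 = 0.7397.
logit(p) = ln(0.7397) = -0.3015.

-0.3015


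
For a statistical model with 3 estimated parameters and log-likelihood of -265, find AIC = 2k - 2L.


AIC = 2*3 - 2*(-265).
= 6 + 530 = 536.

536


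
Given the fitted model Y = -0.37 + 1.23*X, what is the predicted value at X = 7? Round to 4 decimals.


Substitute X = 7 into the equation:
Y = -0.37 + 1.23 * 7 = -0.37 + 8.6100 = 8.2400.

8.2400


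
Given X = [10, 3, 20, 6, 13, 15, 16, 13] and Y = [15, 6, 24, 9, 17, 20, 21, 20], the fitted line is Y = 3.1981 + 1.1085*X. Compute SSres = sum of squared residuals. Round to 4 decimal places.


Compute predicted values, then residuals = yi - yhat_i.
Residuals: [0.7169, -0.5236, -1.3681, -0.8491, -0.6086, 0.1744, 0.0659, 2.3914].
SSres = sum(residual^2) = 9.5047.

9.5047


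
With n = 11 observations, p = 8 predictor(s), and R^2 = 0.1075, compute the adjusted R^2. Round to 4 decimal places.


Adjusted R^2 = 1 - (1 - R^2) * (n-1)/(n-p-1).
(1 - R^2) = 0.8925.
(n-1)/(n-p-1) = 10/2.
(1 - R^2) * (n-1) = 0.8925 * 10 = 8.9250.
Divide by (n-p-1): 8.9250 / 2 = 4.4625.
Adj R^2 = 1 - 4.4625 = -3.4625.

-3.4625


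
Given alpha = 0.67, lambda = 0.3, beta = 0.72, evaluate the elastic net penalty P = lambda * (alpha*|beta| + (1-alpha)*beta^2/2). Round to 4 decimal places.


L1 component = 0.67 * |0.72| = 0.4824.
L2 component = 0.33 * 0.72^2 / 2 = 0.0855.
Penalty = 0.3 * (0.4824 + 0.0855) = 0.3 * 0.5679 = 0.1704.

0.1704


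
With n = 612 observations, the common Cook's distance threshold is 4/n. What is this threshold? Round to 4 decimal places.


Using the rule of thumb:
Threshold = 4 / 612 = 0.0065.

0.0065


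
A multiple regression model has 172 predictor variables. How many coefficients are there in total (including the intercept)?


Including the intercept, the model has 172 predictor coefficients + 1 intercept.
Total = 173.

173


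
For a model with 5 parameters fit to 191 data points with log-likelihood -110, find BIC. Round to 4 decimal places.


Compute k*ln(n) = 5*ln(191) = 5*5.252273 = 26.261365.
Then -2*loglik = 220.
BIC = 26.261365 + 220 = 246.261365, which rounds to 246.2614.

246.2614


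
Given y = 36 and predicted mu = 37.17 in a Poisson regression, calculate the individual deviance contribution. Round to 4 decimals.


Compute y*ln(y/mu) = 36*ln(36/37.17) = 36*-0.031983 = -1.151388.
y - mu = -1.17.
D = 2*(-1.151388 - (-1.17)) = 0.037224, which rounds to 0.0372.

0.0372


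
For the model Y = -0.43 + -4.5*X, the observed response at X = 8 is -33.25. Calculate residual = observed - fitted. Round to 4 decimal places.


Compute yhat = -0.43 + (-4.5)(8) = -36.4300.
Residual = actual - predicted = -33.25 - -36.4300 = 3.1800.

3.1800
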